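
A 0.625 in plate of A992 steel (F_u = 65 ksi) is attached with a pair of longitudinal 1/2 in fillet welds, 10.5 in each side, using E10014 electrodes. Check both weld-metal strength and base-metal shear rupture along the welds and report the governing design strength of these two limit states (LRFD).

E100XX → F_EXX = 100 ksi.
t_e = 0.707 × 0.5 = 0.3535 in; L = 21 in.
Weld metal: φR_n = 0.75 × 0.6 × 100 × 0.3535 × 21 = 334.1 kips.
Base metal (shear rupture): φR_n = 0.75 × 0.6 × 65 × 0.625 × 21 = 383.9 kips.
Governing: weld metal.

φR_n ≈ 334 kips (weld metal governs)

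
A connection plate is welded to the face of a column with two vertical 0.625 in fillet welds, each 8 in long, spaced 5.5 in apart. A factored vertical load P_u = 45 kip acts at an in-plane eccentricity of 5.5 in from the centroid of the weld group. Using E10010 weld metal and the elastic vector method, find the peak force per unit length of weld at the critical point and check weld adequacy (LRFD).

f_max ≈ 7.77 kip/in; adequate

E100XX → F_EXX = 100 ksi.
Total weld length L_w = 16 in. Treat welds as unit-width lines.
Polar moment about centroid: J = 2[d³/12 + d(b/2)²] = 2[8³/12 + 8×2.75²] = 206.3 in³.
Direct shear f_v = P/L_w = 45 / 16 = 2.812 kip/in (vertical).
Torsion M = P·e = 45 × 5.5 = 247.5 kip·in.
Critical point at (x, y) = (2.75, 4) from centroid. f_tx = M·y/J = 4.798 kip/in; f_ty = M·x/J = 3.299 kip/in.
Resultant f_max = √[f_tx² + (f_v + f_ty)²] = √[4.798² + (2.812 + 3.299)²] = 7.77 kip/in.
Capacity per unit length: φr_n = 0.75 × 0.6 × 100 × (0.707 × 0.625) = 19.88 kip/in.
7.77 ≤ 19.88 → adequate.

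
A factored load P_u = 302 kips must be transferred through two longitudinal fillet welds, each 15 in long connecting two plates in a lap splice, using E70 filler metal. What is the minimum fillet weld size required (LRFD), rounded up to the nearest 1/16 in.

w = 1/2 in

E70XX → F_EXX = 70 ksi.
Total weld length L = 30 in.
Required throat t_e = P_u / (φ × 0.6 F_EXX × L) = 302 / (0.75 × 0.6 × 70 × 30) = 0.3196 in.
Required leg w = t_e / 0.707 = 0.452 in → use 1/2 in.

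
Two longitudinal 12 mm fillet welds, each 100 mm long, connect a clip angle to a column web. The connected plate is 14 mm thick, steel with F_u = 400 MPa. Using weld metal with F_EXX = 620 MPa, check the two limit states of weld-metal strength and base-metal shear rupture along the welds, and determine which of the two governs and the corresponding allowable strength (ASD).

t_e = 0.707 × 12 = 8.484 mm; L = 200 mm.
Weld metal: R_n/Ω = (1/2.0) × 0.6 × 620 × 8.484 × 200 × 10⁻³ = 315.6 kN.
Base metal (shear rupture): R_n/Ω = (1/2.0) × 0.6 × 400 × 14 × 200 × 10⁻³ = 336 kN.
Governing: weld metal.

R_n/Ω ≈ 316 kN (weld metal governs)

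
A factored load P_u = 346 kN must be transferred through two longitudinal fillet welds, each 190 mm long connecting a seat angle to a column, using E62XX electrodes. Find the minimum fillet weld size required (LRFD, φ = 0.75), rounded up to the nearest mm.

w = 5 mm

E62XX → F_EXX = 620 MPa.
Total weld length L = 380 mm.
Required throat t_e = P_u / (φ × 0.6 F_EXX × L) = 346 / (0.75 × 0.6 × 620 × 380 × 10⁻³) = 3.264 mm.
Required leg w = t_e / 0.707 = 4.616 mm → use 5 mm.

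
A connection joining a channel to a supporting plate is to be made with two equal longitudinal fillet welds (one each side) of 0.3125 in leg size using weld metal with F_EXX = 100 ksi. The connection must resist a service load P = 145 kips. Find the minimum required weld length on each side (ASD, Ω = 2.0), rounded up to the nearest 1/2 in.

Throat t_e = 0.707 × 0.3125 = 0.2209 in.
r_n/Ω = (0.6 × 100 × 0.2209) / 2.0 = 6.628 kip/in.
L_req = P / (r_n/Ω) = 145 / 6.628 = 21.88 in total.
Per side: 21.88 / 2 = 10.94 in.
Round up → use L = 11 in on each side.

L = 11 in on each side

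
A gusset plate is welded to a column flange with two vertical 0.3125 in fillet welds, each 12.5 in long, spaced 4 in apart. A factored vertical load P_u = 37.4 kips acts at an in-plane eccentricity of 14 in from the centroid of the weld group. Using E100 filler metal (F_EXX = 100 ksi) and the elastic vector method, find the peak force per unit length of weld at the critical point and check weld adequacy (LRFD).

Total weld length L_w = 25 in. Treat welds as unit-width lines.
Polar moment about centroid: J = 2[d³/12 + d(b/2)²] = 2[12.5³/12 + 12.5×2²] = 425.5 in³.
Direct shear f_v = P/L_w = 37.4 / 25 = 1.496 kip/in (vertical).
Torsion M = P·e = 37.4 × 14 = 523.6 kip·in.
Critical point at (x, y) = (2, 6.25) from centroid. f_tx = M·y/J = 7.691 kip/in; f_ty = M·x/J = 2.461 kip/in.
Resultant f_max = √[f_tx² + (f_v + f_ty)²] = √[7.691² + (1.496 + 2.461)²] = 8.649 kip/in.
Capacity per unit length: φr_n = 0.75 × 0.6 × 100 × (0.707 × 0.3125) = 9.942 kip/in.
8.649 ≤ 9.942 → adequate.

f_max ≈ 8.65 kip/in; adequate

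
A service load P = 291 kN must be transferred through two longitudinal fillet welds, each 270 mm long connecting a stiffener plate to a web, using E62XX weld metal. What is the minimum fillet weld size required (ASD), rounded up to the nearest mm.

E62XX → F_EXX = 620 MPa.
Total weld length L = 540 mm.
Required throat t_e = P × Ω / (0.6 F_EXX × L) = 291 × 2.0 / (0.6 × 620 × 540 × 10⁻³) = 2.897 mm.
Required leg w = t_e / 0.707 = 4.098 mm → use 5 mm.

w = 5 mm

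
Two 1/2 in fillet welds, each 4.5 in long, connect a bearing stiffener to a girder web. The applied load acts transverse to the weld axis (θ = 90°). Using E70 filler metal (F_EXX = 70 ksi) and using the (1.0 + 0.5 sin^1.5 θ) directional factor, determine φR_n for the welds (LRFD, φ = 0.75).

φR_n ≈ 150 kips

t_e = 0.707 × 0.5 = 0.3535 in; A_we = 0.3535 × 9 = 3.181 in².
Directional factor: 1.0 + 0.5 sin^1.5(90°) = 1.5.
F_nw = 0.6 × 70 × 1.5 = 63 ksi.
φR_n = 0.75 × 63 × 3.181 = 150.3 kips.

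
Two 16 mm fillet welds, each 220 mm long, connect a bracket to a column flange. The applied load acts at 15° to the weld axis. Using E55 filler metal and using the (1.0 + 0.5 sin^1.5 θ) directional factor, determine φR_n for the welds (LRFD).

φR_n ≈ 1310 kN

E55XX → F_EXX = 550 MPa.
t_e = 0.707 × 16 = 11.31 mm; A_we = 11.31 × 440 = 4977 mm².
Directional factor: 1.0 + 0.5 sin^1.5(15°) = 1.066.
F_nw = 0.6 × 550 × 1.066 = 351.7 MPa.
φR_n = 0.75 × 351.7 × 4977 × 10⁻³ = 1313 kN.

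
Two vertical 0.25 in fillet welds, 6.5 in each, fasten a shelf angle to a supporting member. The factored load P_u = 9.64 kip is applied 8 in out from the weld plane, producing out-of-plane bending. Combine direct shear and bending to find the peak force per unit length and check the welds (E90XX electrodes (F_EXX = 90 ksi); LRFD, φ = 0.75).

f_max ≈ 5.53 kip/in; adequate

L_w = 2 × 6.5 = 13 in; section modulus (unit throat) S = 2 × L²/6 = 14.08 in².
Direct shear f_v = P/L_w = 9.64/13 = 0.7415 kip/in.
Moment M = P × e = 9.64 × 8 = 77.12 kip·in; bending f_b = M/S = 5.476 kip/in.
f_max = √(f_v² + f_b²) = √(0.7415² + 5.476²) = 5.526 kip/in.
φr_n = 0.75 × 0.6 × 90 × (0.707 × 0.25) = 7.158 kip/in → adequate.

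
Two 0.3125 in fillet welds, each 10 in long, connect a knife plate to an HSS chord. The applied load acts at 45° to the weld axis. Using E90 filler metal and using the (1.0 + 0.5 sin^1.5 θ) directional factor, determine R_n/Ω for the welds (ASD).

R_n/Ω ≈ 155 kips

E90XX → F_EXX = 90 ksi.
t_e = 0.707 × 0.3125 = 0.2209 in; A_we = 0.2209 × 20 = 4.419 in².
Directional factor: 1.0 + 0.5 sin^1.5(45°) = 1.297.
F_nw = 0.6 × 90 × 1.297 = 70.05 ksi.
R_n/Ω = (70.05 × 4.419) / 2.0 = 154.8 kips.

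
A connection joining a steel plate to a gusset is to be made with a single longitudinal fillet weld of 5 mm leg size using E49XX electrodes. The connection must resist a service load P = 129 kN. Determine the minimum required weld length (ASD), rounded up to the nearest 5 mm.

L = 250 mm

E49XX → F_EXX = 490 MPa.
Throat t_e = 0.707 × 5 = 3.535 mm.
r_n/Ω = (0.6 × 490 × 3.535) / 2.0 = 519.6 N/mm = 0.5196 kN/mm.
L_req = P / (r_n/Ω) = 129 / 0.5196 = 248.2 mm total.
Round up → use L = 250 mm.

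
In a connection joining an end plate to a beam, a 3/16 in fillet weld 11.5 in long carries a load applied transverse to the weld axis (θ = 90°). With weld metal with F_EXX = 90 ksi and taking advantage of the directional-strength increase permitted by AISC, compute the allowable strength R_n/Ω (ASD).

t_e = 0.707 × 0.1875 = 0.1326 in; A_we = 0.1326 × 11.5 = 1.524 in².
Directional factor: 1.0 + 0.5 sin^1.5(90°) = 1.5.
F_nw = 0.6 × 90 × 1.5 = 81 ksi.
R_n/Ω = (81 × 1.524) / 2.0 = 61.74 kips.

R_n/Ω ≈ 61.7 kips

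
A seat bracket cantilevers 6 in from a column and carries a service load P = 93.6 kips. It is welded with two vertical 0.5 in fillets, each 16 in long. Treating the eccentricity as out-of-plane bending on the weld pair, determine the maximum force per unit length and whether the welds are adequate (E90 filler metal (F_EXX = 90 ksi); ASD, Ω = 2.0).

L_w = 2 × 16 = 32 in; section modulus (unit throat) S = 2 × L²/6 = 85.33 in².
Direct shear f_v = P/L_w = 93.6/32 = 2.925 kip/in.
Moment M = P × e = 93.6 × 6 = 561.6 kip·in; bending f_b = M/S = 6.581 kip/in.
f_max = √(f_v² + f_b²) = √(2.925² + 6.581²) = 7.202 kip/in.
r_n/Ω = (1/2.0) × 0.6 × 90 × (0.707 × 0.5) = 9.544 kip/in → adequate.

f_max ≈ 7.2 kip/in; adequate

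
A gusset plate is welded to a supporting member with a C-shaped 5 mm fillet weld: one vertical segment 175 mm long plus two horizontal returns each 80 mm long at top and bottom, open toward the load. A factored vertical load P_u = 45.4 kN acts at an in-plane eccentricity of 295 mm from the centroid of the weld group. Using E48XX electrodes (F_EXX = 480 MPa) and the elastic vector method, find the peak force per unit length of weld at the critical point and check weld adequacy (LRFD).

f_max ≈ 840 N/mm; NOT adequate

Total weld length L_w = 335 mm. Treat welds as unit-width lines.
Centroid: x̄ = 2×80×40 / 335 = 19.1 mm from the vertical weld.
Polar moment about centroid: J = I_x + I_y = [175³/12 + 2×80×87.5²] + [175×19.1² + 2(80³/12 + 80×20.9²)] = 1891000 mm³.
Direct shear f_v = P/L_w = 45.4×10³ / 335 = 135.5 N/mm (vertical).
Torsion M = P·e = 45.4×10³ × 295 = 13393000 N·mm.
Critical point at (x, y) = (60.9, 87.5) from centroid. f_tx = M·y/J = 619.8 N/mm; f_ty = M·x/J = 431.4 N/mm.
Resultant f_max = √[f_tx² + (f_v + f_ty)²] = √[619.8² + (135.5 + 431.4)²] = 840 N/mm.
Capacity per unit length: φr_n = 0.75 × 0.6 × 480 × (0.707 × 5) = 763.6 N/mm.
840 > 763.6 → NOT adequate.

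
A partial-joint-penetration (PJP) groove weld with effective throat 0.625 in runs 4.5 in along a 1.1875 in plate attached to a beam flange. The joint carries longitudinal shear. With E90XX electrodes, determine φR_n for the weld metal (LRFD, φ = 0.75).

φR_n ≈ 114 kip

E90XX → F_EXX = 90 ksi.
Effective throat (given) t_e = 0.625 in.
A_we = 0.625 × 4.5 = 2.812 in².
F_nw = 0.6 F_EXX = 54 ksi.
φR_n = 0.75 × 54 × 2.812 = 113.9 kip.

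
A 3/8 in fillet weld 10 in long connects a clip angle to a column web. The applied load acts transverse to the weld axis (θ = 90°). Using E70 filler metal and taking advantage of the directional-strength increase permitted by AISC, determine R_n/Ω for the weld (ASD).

R_n/Ω ≈ 83.5 kip

E70XX → F_EXX = 70 ksi.
t_e = 0.707 × 0.375 = 0.2651 in; A_we = 0.2651 × 10 = 2.651 in².
Directional factor: 1.0 + 0.5 sin^1.5(90°) = 1.5.
F_nw = 0.6 × 70 × 1.5 = 63 ksi.
R_n/Ω = (63 × 2.651) / 2.0 = 83.51 kip.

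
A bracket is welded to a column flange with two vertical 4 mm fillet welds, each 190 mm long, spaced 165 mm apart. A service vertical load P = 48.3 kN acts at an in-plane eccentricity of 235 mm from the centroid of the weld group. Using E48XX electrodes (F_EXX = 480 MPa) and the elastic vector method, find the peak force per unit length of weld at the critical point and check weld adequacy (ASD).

f_max ≈ 476 N/mm; NOT adequate

Total weld length L_w = 380 mm. Treat welds as unit-width lines.
Polar moment about centroid: J = 2[d³/12 + d(b/2)²] = 2[190³/12 + 190×82.5²] = 3730000 mm³.
Direct shear f_v = P/L_w = 48.3×10³ / 380 = 127.1 N/mm (vertical).
Torsion M = P·e = 48.3×10³ × 235 = 11350000 N·mm.
Critical point at (x, y) = (82.5, 95) from centroid. f_tx = M·y/J = 289.1 N/mm; f_ty = M·x/J = 251.1 N/mm.
Resultant f_max = √[f_tx² + (f_v + f_ty)²] = √[289.1² + (127.1 + 251.1)²] = 476 N/mm.
Capacity per unit length: r_n/Ω = (1/2.0) × 0.6 × 480 × (0.707 × 4) = 407.2 N/mm.
476 > 407.2 → NOT adequate.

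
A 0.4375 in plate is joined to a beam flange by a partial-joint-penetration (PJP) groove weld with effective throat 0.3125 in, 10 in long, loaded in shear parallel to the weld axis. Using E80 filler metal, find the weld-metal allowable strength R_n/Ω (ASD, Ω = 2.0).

E80XX → F_EXX = 80 ksi.
Effective throat (given) t_e = 0.3125 in.
A_we = 0.3125 × 10 = 3.125 in².
F_nw = 0.6 F_EXX = 48 ksi.
R_n/Ω = (48 × 3.125) / 2.0 = 75 kip.

R_n/Ω ≈ 75 kip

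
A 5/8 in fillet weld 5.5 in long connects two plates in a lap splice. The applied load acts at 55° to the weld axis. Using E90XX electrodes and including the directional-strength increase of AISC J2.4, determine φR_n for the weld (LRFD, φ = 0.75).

E90XX → F_EXX = 90 ksi.
t_e = 0.707 × 0.625 = 0.4419 in; A_we = 0.4419 × 5.5 = 2.43 in².
Directional factor: 1.0 + 0.5 sin^1.5(55°) = 1.371.
F_nw = 0.6 × 90 × 1.371 = 74.02 ksi.
φR_n = 0.75 × 74.02 × 2.43 = 134.9 kip.

φR_n ≈ 135 kip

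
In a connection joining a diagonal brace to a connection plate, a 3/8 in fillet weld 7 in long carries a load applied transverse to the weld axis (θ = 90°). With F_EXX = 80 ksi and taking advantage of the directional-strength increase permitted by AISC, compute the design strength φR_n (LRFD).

φR_n ≈ 100 kips

t_e = 0.707 × 0.375 = 0.2651 in; A_we = 0.2651 × 7 = 1.856 in².
Directional factor: 1.0 + 0.5 sin^1.5(90°) = 1.5.
F_nw = 0.6 × 80 × 1.5 = 72 ksi.
φR_n = 0.75 × 72 × 1.856 = 100.2 kips.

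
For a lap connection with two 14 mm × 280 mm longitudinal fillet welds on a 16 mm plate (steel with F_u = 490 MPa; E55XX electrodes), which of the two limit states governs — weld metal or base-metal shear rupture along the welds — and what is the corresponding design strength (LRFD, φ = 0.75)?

φR_n ≈ 1370 kN (weld metal governs)

E55XX → F_EXX = 550 MPa.
t_e = 0.707 × 14 = 9.898 mm; L = 560 mm.
Weld metal: φR_n = 0.75 × 0.6 × 550 × 9.898 × 560 × 10⁻³ = 1372 kN.
Base metal (shear rupture): φR_n = 0.75 × 0.6 × 490 × 16 × 560 × 10⁻³ = 1976 kN.
Governing: weld metal.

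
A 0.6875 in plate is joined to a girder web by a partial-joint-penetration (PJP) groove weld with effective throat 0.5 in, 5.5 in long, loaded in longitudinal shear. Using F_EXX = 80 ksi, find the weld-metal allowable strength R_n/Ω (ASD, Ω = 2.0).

Effective throat (given) t_e = 0.5 in.
A_we = 0.5 × 5.5 = 2.75 in².
F_nw = 0.6 F_EXX = 48 ksi.
R_n/Ω = (48 × 2.75) / 2.0 = 66 kip.

R_n/Ω ≈ 66 kip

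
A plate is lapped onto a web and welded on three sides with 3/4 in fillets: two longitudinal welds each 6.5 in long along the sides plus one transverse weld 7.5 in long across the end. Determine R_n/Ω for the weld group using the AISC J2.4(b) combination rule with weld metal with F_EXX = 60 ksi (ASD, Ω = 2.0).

t_e = 0.707 × 0.75 = 0.5302 in.
R_nwl = 0.6 × 60 × 0.5302 × 13 = 248.2 kips (longitudinal, 2 welds).
R_nwt = 0.6 × 60 × 0.5302 × 7.5 = 143.2 kips (transverse, base value).
(i) R_nwl + R_nwt = 391.3 kips; (ii) 0.85 R_nwl + 1.5 R_nwt = 425.7 kips.
R_n = max = 425.7 kips [governs: (ii)]; R_n/Ω = 212.8 kips.

R_n/Ω ≈ 213 kips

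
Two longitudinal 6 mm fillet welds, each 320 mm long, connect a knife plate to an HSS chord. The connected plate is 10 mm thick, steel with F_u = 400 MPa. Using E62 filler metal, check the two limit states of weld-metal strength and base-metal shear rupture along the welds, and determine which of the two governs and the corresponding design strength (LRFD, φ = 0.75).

φR_n ≈ 757 kN (weld metal governs)

E62XX → F_EXX = 620 MPa.
t_e = 0.707 × 6 = 4.242 mm; L = 640 mm.
Weld metal: φR_n = 0.75 × 0.6 × 620 × 4.242 × 640 × 10⁻³ = 757.5 kN.
Base metal (shear rupture): φR_n = 0.75 × 0.6 × 400 × 10 × 640 × 10⁻³ = 1152 kN.
Governing: weld metal.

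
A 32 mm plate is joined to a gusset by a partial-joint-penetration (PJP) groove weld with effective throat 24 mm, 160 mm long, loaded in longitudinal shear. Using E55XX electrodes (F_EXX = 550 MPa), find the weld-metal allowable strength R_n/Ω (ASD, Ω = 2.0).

R_n/Ω ≈ 634 kN

Effective throat (given) t_e = 24 mm.
A_we = 24 × 160 = 3840 mm².
F_nw = 0.6 F_EXX = 330 MPa.
R_n/Ω = (330 × 3840) / 2.0 × 10⁻³ = 633.6 kN.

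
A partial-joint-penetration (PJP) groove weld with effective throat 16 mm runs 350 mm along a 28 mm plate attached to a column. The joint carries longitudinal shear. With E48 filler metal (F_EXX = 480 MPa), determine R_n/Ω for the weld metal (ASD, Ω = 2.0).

Effective throat (given) t_e = 16 mm.
A_we = 16 × 350 = 5600 mm².
F_nw = 0.6 F_EXX = 288 MPa.
R_n/Ω = (288 × 5600) / 2.0 × 10⁻³ = 806.4 kN.

R_n/Ω ≈ 806 kN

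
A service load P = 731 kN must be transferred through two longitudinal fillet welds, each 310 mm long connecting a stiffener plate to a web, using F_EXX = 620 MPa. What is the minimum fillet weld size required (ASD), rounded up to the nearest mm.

w = 9 mm

Total weld length L = 620 mm.
Required throat t_e = P × Ω / (0.6 F_EXX × L) = 731 × 2.0 / (0.6 × 620 × 620 × 10⁻³) = 6.339 mm.
Required leg w = t_e / 0.707 = 8.966 mm → use 9 mm.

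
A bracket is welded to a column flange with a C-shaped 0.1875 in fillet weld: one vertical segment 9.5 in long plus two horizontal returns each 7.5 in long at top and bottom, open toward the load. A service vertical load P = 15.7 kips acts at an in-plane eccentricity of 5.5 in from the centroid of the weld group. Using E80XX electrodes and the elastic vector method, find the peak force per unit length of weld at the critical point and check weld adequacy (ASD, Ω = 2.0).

E80XX → F_EXX = 80 ksi.
Total weld length L_w = 24.5 in. Treat welds as unit-width lines.
Centroid: x̄ = 2×7.5×3.75 / 24.5 = 2.296 in from the vertical weld.
Polar moment about centroid: J = I_x + I_y = [9.5³/12 + 2×7.5×4.75²] + [9.5×2.296² + 2(7.5³/12 + 7.5×1.454²)] = 562 in³.
Direct shear f_v = P/L_w = 15.7 / 24.5 = 0.6408 kip/in (vertical).
Torsion M = P·e = 15.7 × 5.5 = 86.35 kip·in.
Critical point at (x, y) = (5.204, 4.75) from centroid. f_tx = M·y/J = 0.7298 kip/in; f_ty = M·x/J = 0.7996 kip/in.
Resultant f_max = √[f_tx² + (f_v + f_ty)²] = √[0.7298² + (0.6408 + 0.7996)²] = 1.615 kip/in.
Capacity per unit length: r_n/Ω = (1/2.0) × 0.6 × 80 × (0.707 × 0.1875) = 3.181 kip/in.
1.615 ≤ 3.181 → adequate.

f_max ≈ 1.61 kip/in; adequate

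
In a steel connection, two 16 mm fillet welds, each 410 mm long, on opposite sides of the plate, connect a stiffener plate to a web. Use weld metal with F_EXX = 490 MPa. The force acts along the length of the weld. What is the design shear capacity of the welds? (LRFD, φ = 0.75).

φR_n ≈ 2050 kN

Effective throat t_e = 0.707 × 16 = 11.31 mm.
Total length L = 820 mm; A_we = 11.31 × 820 = 9276 mm².
F_nw = 0.6 F_EXX = 0.6 × 490 = 294 MPa.
φR_n = 0.75 × 294 × 9276 × 10⁻³ = 2045 kN.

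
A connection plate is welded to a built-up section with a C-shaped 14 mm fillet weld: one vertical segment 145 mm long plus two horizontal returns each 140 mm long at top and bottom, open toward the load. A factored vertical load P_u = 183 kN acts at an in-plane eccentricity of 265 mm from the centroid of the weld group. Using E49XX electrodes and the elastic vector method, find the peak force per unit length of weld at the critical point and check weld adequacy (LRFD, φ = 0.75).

E49XX → F_EXX = 490 MPa.
Total weld length L_w = 425 mm. Treat welds as unit-width lines.
Centroid: x̄ = 2×140×70 / 425 = 46.12 mm from the vertical weld.
Polar moment about centroid: J = I_x + I_y = [145³/12 + 2×140×72.5²] + [145×46.12² + 2(140³/12 + 140×23.88²)] = 2651000 mm³.
Direct shear f_v = P/L_w = 183×10³ / 425 = 430.6 N/mm (vertical).
Torsion M = P·e = 183×10³ × 265 = 48495000 N·mm.
Critical point at (x, y) = (93.88, 72.5) from centroid. f_tx = M·y/J = 1326 N/mm; f_ty = M·x/J = 1717 N/mm.
Resultant f_max = √[f_tx² + (f_v + f_ty)²] = √[1326² + (430.6 + 1717)²] = 2524 N/mm.
Capacity per unit length: φr_n = 0.75 × 0.6 × 490 × (0.707 × 14) = 2183 N/mm.
2524 > 2183 → NOT adequate.

f_max ≈ 2520 N/mm; NOT adequate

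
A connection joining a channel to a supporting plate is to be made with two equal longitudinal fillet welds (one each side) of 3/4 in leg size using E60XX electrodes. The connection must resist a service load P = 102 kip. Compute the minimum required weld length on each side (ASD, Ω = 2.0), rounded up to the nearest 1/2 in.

E60XX → F_EXX = 60 ksi.
Throat t_e = 0.707 × 0.75 = 0.5302 in.
r_n/Ω = (0.6 × 60 × 0.5302) / 2.0 = 9.544 kip/in.
L_req = P / (r_n/Ω) = 102 / 9.544 = 10.69 in total.
Per side: 10.69 / 2 = 5.343 in.
Round up → use L = 5.5 in on each side.

L = 5.5 in on each side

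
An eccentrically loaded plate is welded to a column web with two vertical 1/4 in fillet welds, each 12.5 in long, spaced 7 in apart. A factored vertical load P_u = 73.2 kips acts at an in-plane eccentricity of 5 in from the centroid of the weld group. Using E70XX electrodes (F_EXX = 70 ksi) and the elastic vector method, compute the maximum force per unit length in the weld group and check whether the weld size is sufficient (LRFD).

f_max ≈ 6.14 kip/in; NOT adequate

Total weld length L_w = 25 in. Treat welds as unit-width lines.
Polar moment about centroid: J = 2[d³/12 + d(b/2)²] = 2[12.5³/12 + 12.5×3.5²] = 631.8 in³.
Direct shear f_v = P/L_w = 73.2 / 25 = 2.928 kip/in (vertical).
Torsion M = P·e = 73.2 × 5 = 366 kip·in.
Critical point at (x, y) = (3.5, 6.25) from centroid. f_tx = M·y/J = 3.621 kip/in; f_ty = M·x/J = 2.028 kip/in.
Resultant f_max = √[f_tx² + (f_v + f_ty)²] = √[3.621² + (2.928 + 2.028)²] = 6.137 kip/in.
Capacity per unit length: φr_n = 0.75 × 0.6 × 70 × (0.707 × 0.25) = 5.568 kip/in.
6.137 > 5.568 → NOT adequate.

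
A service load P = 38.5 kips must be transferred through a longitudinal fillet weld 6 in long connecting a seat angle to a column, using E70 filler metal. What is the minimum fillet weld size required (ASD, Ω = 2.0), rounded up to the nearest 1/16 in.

E70XX → F_EXX = 70 ksi.
Total weld length L = 6 in.
Required throat t_e = P × Ω / (0.6 F_EXX × L) = 38.5 × 2.0 / (0.6 × 70 × 6) = 0.3056 in.
Required leg w = t_e / 0.707 = 0.4322 in → use 7/16 in.

w = 7/16 in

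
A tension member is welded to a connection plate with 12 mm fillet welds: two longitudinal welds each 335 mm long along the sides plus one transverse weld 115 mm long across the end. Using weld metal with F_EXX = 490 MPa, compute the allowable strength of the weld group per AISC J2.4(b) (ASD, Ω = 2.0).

t_e = 0.707 × 12 = 8.484 mm.
R_nwl = 0.6 × 490 × 8.484 × 670 × 10⁻³ = 1671 kN (longitudinal, 2 welds).
R_nwt = 0.6 × 490 × 8.484 × 115 × 10⁻³ = 286.8 kN (transverse, base value).
(i) R_nwl + R_nwt = 1958 kN; (ii) 0.85 R_nwl + 1.5 R_nwt = 1851 kN.
R_n = max = 1958 kN [governs: (i)]; R_n/Ω = 979 kN.

R_n/Ω ≈ 979 kN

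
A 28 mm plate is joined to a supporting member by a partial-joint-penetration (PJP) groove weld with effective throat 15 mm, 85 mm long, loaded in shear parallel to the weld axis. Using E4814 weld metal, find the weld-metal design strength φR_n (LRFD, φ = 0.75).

φR_n ≈ 275 kN

E48XX → F_EXX = 480 MPa.
Effective throat (given) t_e = 15 mm.
A_we = 15 × 85 = 1275 mm².
F_nw = 0.6 F_EXX = 288 MPa.
φR_n = 0.75 × 288 × 1275 × 10⁻³ = 275.4 kN.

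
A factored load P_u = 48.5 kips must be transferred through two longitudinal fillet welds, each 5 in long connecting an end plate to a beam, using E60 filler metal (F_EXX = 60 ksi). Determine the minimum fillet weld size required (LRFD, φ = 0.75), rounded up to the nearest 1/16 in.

w = 5/16 in

Total weld length L = 10 in.
Required throat t_e = P_u / (φ × 0.6 F_EXX × L) = 48.5 / (0.75 × 0.6 × 60 × 10) = 0.1796 in.
Required leg w = t_e / 0.707 = 0.2541 in → use 5/16 in.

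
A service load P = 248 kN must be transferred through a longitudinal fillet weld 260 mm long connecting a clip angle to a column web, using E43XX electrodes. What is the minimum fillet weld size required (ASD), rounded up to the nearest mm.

w = 11 mm

E43XX → F_EXX = 430 MPa.
Total weld length L = 260 mm.
Required throat t_e = P × Ω / (0.6 F_EXX × L) = 248 × 2.0 / (0.6 × 430 × 260 × 10⁻³) = 7.394 mm.
Required leg w = t_e / 0.707 = 10.46 mm → use 11 mm.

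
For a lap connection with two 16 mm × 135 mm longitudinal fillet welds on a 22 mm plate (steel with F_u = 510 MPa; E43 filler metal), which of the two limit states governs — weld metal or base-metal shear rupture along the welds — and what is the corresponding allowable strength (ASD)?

E43XX → F_EXX = 430 MPa.
t_e = 0.707 × 16 = 11.31 mm; L = 270 mm.
Weld metal: R_n/Ω = (1/2.0) × 0.6 × 430 × 11.31 × 270 × 10⁻³ = 394 kN.
Base metal (shear rupture): R_n/Ω = (1/2.0) × 0.6 × 510 × 22 × 270 × 10⁻³ = 908.8 kN.
Governing: weld metal.

R_n/Ω ≈ 394 kN (weld metal governs)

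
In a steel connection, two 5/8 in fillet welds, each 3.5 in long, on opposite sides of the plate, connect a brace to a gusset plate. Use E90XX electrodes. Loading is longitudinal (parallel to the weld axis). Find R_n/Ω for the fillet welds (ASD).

R_n/Ω ≈ 83.5 kips

E90XX → F_EXX = 90 ksi.
Effective throat t_e = 0.707 × 0.625 = 0.4419 in.
Total length L = 7 in; A_we = 0.4419 × 7 = 3.093 in².
F_nw = 0.6 F_EXX = 0.6 × 90 = 54 ksi.
R_n = 54 × 3.093 = 167 kips; R_n/Ω = 167/2.0 = 83.51 kips.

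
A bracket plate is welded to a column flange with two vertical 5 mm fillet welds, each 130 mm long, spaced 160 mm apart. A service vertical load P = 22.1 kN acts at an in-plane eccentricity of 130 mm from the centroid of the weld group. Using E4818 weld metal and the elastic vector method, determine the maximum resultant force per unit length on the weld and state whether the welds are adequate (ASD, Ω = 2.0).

E48XX → F_EXX = 480 MPa.
Total weld length L_w = 260 mm. Treat welds as unit-width lines.
Polar moment about centroid: J = 2[d³/12 + d(b/2)²] = 2[130³/12 + 130×80²] = 2030000 mm³.
Direct shear f_v = P/L_w = 22.1×10³ / 260 = 85 N/mm (vertical).
Torsion M = P·e = 22.1×10³ × 130 = 2873000 N·mm.
Critical point at (x, y) = (80, 65) from centroid. f_tx = M·y/J = 91.99 N/mm; f_ty = M·x/J = 113.2 N/mm.
Resultant f_max = √[f_tx² + (f_v + f_ty)²] = √[91.99² + (85 + 113.2)²] = 218.5 N/mm.
Capacity per unit length: r_n/Ω = (1/2.0) × 0.6 × 480 × (0.707 × 5) = 509 N/mm.
218.5 ≤ 509 → adequate.

f_max ≈ 219 N/mm; adequate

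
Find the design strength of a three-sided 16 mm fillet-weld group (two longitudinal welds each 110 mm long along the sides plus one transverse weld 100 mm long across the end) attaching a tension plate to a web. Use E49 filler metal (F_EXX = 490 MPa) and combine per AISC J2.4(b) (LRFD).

t_e = 0.707 × 16 = 11.31 mm.
R_nwl = 0.6 × 490 × 11.31 × 220 × 10⁻³ = 731.7 kN (longitudinal, 2 welds).
R_nwt = 0.6 × 490 × 11.31 × 100 × 10⁻³ = 332.6 kN (transverse, base value).
(i) R_nwl + R_nwt = 1064 kN; (ii) 0.85 R_nwl + 1.5 R_nwt = 1121 kN.
R_n = max = 1121 kN [governs: (ii)]; φR_n = 840.6 kN.

φR_n ≈ 841 kN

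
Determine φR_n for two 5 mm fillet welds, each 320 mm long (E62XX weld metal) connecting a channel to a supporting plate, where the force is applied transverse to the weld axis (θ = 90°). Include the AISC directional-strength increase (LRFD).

E62XX → F_EXX = 620 MPa.
t_e = 0.707 × 5 = 3.535 mm; A_we = 3.535 × 640 = 2262 mm².
Directional factor: 1.0 + 0.5 sin^1.5(90°) = 1.5.
F_nw = 0.6 × 620 × 1.5 = 558 MPa.
φR_n = 0.75 × 558 × 2262 × 10⁻³ = 946.8 kN.

φR_n ≈ 947 kN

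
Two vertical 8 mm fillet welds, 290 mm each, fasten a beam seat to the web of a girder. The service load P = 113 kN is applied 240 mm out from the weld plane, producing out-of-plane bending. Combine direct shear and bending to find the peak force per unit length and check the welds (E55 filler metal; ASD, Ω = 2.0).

E55XX → F_EXX = 550 MPa.
L_w = 2 × 290 = 580 mm; section modulus (unit throat) S = 2 × L²/6 = 28030 mm².
Direct shear f_v = P/L_w = 113×10³/580 = 194.8 N/mm.
Moment M = P × e = 113×10³ × 240 = 27120000 N·mm; bending f_b = M/S = 967.4 N/mm.
f_max = √(f_v² + f_b²) = √(194.8² + 967.4²) = 986.8 N/mm.
r_n/Ω = (1/2.0) × 0.6 × 550 × (0.707 × 8) = 933.2 N/mm → NOT adequate.

f_max ≈ 987 N/mm; NOT adequate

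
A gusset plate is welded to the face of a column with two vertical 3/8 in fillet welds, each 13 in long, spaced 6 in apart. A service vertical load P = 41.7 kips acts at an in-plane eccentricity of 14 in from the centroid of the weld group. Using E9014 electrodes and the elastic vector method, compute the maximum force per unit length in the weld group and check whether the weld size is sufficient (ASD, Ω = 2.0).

f_max ≈ 7.77 kip/in; NOT adequate

E90XX → F_EXX = 90 ksi.
Total weld length L_w = 26 in. Treat welds as unit-width lines.
Polar moment about centroid: J = 2[d³/12 + d(b/2)²] = 2[13³/12 + 13×3²] = 600.2 in³.
Direct shear f_v = P/L_w = 41.7 / 26 = 1.604 kip/in (vertical).
Torsion M = P·e = 41.7 × 14 = 583.8 kip·in.
Critical point at (x, y) = (3, 6.5) from centroid. f_tx = M·y/J = 6.323 kip/in; f_ty = M·x/J = 2.918 kip/in.
Resultant f_max = √[f_tx² + (f_v + f_ty)²] = √[6.323² + (1.604 + 2.918)²] = 7.773 kip/in.
Capacity per unit length: r_n/Ω = (1/2.0) × 0.6 × 90 × (0.707 × 0.375) = 7.158 kip/in.
7.773 > 7.158 → NOT adequate.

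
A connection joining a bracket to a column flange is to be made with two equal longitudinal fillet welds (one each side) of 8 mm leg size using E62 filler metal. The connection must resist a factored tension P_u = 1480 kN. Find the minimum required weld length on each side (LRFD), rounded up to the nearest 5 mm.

E62XX → F_EXX = 620 MPa.
Throat t_e = 0.707 × 8 = 5.656 mm.
φr_n = 0.75 × 0.6 × 620 × 5.656 × 10⁻³ = 1.578 kN/mm.
L_req = P_u / φr_n = 1480 / 1.578 = 937.9 mm total.
Per side: 937.9 / 2 = 468.9 mm.
Round up → use L = 470 mm on each side.

L = 470 mm on each side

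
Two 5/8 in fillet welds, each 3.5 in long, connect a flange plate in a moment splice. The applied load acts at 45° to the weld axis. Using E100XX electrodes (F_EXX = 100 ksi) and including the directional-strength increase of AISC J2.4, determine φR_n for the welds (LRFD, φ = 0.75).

φR_n ≈ 181 kip

t_e = 0.707 × 0.625 = 0.4419 in; A_we = 0.4419 × 7 = 3.093 in².
Directional factor: 1.0 + 0.5 sin^1.5(45°) = 1.297.
F_nw = 0.6 × 100 × 1.297 = 77.84 ksi.
φR_n = 0.75 × 77.84 × 3.093 = 180.6 kip.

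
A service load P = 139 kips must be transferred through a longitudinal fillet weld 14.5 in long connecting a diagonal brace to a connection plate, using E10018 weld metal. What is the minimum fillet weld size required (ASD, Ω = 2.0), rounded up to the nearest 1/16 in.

w = 1/2 in

E100XX → F_EXX = 100 ksi.
Total weld length L = 14.5 in.
Required throat t_e = P × Ω / (0.6 F_EXX × L) = 139 × 2.0 / (0.6 × 100 × 14.5) = 0.3195 in.
Required leg w = t_e / 0.707 = 0.452 in → use 1/2 in.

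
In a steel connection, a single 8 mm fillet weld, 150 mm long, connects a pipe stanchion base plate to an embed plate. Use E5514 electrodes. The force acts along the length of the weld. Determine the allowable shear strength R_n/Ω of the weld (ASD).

R_n/Ω ≈ 140 kN

E55XX → F_EXX = 550 MPa.
Effective throat t_e = 0.707 × 8 = 5.656 mm.
Total length L = 150 mm; A_we = 5.656 × 150 = 848.4 mm².
F_nw = 0.6 F_EXX = 0.6 × 550 = 330 MPa.
R_n = 330 × 848.4 × 10⁻³ = 280 kN; R_n/Ω = 280/2.0 = 140 kN.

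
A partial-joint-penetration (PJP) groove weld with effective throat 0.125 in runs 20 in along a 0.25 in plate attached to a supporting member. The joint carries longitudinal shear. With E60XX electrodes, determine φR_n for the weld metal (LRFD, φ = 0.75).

E60XX → F_EXX = 60 ksi.
Effective throat (given) t_e = 0.125 in.
A_we = 0.125 × 20 = 2.5 in².
F_nw = 0.6 F_EXX = 36 ksi.
φR_n = 0.75 × 36 × 2.5 = 67.5 kips.

φR_n ≈ 67.5 kips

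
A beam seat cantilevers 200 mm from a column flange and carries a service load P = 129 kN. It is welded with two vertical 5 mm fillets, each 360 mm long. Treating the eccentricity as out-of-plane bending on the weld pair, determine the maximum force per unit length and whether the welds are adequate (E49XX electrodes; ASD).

f_max ≈ 624 N/mm; NOT adequate

E49XX → F_EXX = 490 MPa.
L_w = 2 × 360 = 720 mm; section modulus (unit throat) S = 2 × L²/6 = 43200 mm².
Direct shear f_v = P/L_w = 129×10³/720 = 179.2 N/mm.
Moment M = P × e = 129×10³ × 200 = 25800000 N·mm; bending f_b = M/S = 597.2 N/mm.
f_max = √(f_v² + f_b²) = √(179.2² + 597.2²) = 623.5 N/mm.
r_n/Ω = (1/2.0) × 0.6 × 490 × (0.707 × 5) = 519.6 N/mm → NOT adequate.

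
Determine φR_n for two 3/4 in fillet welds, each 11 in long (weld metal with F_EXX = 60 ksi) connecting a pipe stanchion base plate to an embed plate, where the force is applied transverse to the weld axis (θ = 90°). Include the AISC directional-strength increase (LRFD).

φR_n ≈ 472 kips

t_e = 0.707 × 0.75 = 0.5302 in; A_we = 0.5302 × 22 = 11.67 in².
Directional factor: 1.0 + 0.5 sin^1.5(90°) = 1.5.
F_nw = 0.6 × 60 × 1.5 = 54 ksi.
φR_n = 0.75 × 54 × 11.67 = 472.5 kips.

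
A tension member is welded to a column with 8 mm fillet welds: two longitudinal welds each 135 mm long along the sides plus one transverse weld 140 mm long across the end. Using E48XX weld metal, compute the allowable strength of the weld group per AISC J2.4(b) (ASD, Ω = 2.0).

R_n/Ω ≈ 358 kN

E48XX → F_EXX = 480 MPa.
t_e = 0.707 × 8 = 5.656 mm.
R_nwl = 0.6 × 480 × 5.656 × 270 × 10⁻³ = 439.8 kN (longitudinal, 2 welds).
R_nwt = 0.6 × 480 × 5.656 × 140 × 10⁻³ = 228 kN (transverse, base value).
(i) R_nwl + R_nwt = 667.9 kN; (ii) 0.85 R_nwl + 1.5 R_nwt = 715.9 kN.
R_n = max = 715.9 kN [governs: (ii)]; R_n/Ω = 358 kN.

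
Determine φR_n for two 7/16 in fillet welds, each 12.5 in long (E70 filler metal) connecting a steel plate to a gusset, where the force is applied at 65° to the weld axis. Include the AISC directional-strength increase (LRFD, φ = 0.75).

E70XX → F_EXX = 70 ksi.
t_e = 0.707 × 0.4375 = 0.3093 in; A_we = 0.3093 × 25 = 7.733 in².
Directional factor: 1.0 + 0.5 sin^1.5(65°) = 1.431.
F_nw = 0.6 × 70 × 1.431 = 60.12 ksi.
φR_n = 0.75 × 60.12 × 7.733 = 348.7 kip.

φR_n ≈ 349 kip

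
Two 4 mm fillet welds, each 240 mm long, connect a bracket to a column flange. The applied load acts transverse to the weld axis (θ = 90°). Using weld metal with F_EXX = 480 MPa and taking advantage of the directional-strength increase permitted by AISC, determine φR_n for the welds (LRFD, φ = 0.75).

t_e = 0.707 × 4 = 2.828 mm; A_we = 2.828 × 480 = 1357 mm².
Directional factor: 1.0 + 0.5 sin^1.5(90°) = 1.5.
F_nw = 0.6 × 480 × 1.5 = 432 MPa.
φR_n = 0.75 × 432 × 1357 × 10⁻³ = 439.8 kN.

φR_n ≈ 440 kN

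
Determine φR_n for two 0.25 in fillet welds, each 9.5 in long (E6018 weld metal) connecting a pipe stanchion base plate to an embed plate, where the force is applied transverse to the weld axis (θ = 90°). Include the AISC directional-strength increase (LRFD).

φR_n ≈ 136 kips

E60XX → F_EXX = 60 ksi.
t_e = 0.707 × 0.25 = 0.1767 in; A_we = 0.1767 × 19 = 3.358 in².
Directional factor: 1.0 + 0.5 sin^1.5(90°) = 1.5.
F_nw = 0.6 × 60 × 1.5 = 54 ksi.
φR_n = 0.75 × 54 × 3.358 = 136 kips.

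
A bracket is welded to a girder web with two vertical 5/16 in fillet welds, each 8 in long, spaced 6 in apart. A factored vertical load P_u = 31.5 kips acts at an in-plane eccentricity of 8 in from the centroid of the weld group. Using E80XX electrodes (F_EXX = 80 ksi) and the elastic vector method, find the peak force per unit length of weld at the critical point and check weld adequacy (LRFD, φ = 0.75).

Total weld length L_w = 16 in. Treat welds as unit-width lines.
Polar moment about centroid: J = 2[d³/12 + d(b/2)²] = 2[8³/12 + 8×3²] = 229.3 in³.
Direct shear f_v = P/L_w = 31.5 / 16 = 1.969 kip/in (vertical).
Torsion M = P·e = 31.5 × 8 = 252 kip·in.
Critical point at (x, y) = (3, 4) from centroid. f_tx = M·y/J = 4.395 kip/in; f_ty = M·x/J = 3.297 kip/in.
Resultant f_max = √[f_tx² + (f_v + f_ty)²] = √[4.395² + (1.969 + 3.297)²] = 6.859 kip/in.
Capacity per unit length: φr_n = 0.75 × 0.6 × 80 × (0.707 × 0.3125) = 7.954 kip/in.
6.859 ≤ 7.954 → adequate.

f_max ≈ 6.86 kip/in; adequate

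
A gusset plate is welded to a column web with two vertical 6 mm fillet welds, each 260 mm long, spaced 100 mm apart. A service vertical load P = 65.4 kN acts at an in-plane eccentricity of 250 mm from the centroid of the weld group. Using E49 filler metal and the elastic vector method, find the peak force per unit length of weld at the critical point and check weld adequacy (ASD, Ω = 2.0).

E49XX → F_EXX = 490 MPa.
Total weld length L_w = 520 mm. Treat welds as unit-width lines.
Polar moment about centroid: J = 2[d³/12 + d(b/2)²] = 2[260³/12 + 260×50²] = 4229000 mm³.
Direct shear f_v = P/L_w = 65.4×10³ / 520 = 125.8 N/mm (vertical).
Torsion M = P·e = 65.4×10³ × 250 = 16350000 N·mm.
Critical point at (x, y) = (50, 130) from centroid. f_tx = M·y/J = 502.6 N/mm; f_ty = M·x/J = 193.3 N/mm.
Resultant f_max = √[f_tx² + (f_v + f_ty)²] = √[502.6² + (125.8 + 193.3)²] = 595.3 N/mm.
Capacity per unit length: r_n/Ω = (1/2.0) × 0.6 × 490 × (0.707 × 6) = 623.6 N/mm.
595.3 ≤ 623.6 → adequate.

f_max ≈ 595 N/mm; adequate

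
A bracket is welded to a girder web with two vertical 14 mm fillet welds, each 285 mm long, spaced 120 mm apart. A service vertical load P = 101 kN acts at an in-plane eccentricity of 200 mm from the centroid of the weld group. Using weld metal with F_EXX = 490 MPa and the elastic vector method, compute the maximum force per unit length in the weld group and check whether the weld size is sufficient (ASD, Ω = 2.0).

f_max ≈ 619 N/mm; adequate

Total weld length L_w = 570 mm. Treat welds as unit-width lines.
Polar moment about centroid: J = 2[d³/12 + d(b/2)²] = 2[285³/12 + 285×60²] = 5910000 mm³.
Direct shear f_v = P/L_w = 101×10³ / 570 = 177.2 N/mm (vertical).
Torsion M = P·e = 101×10³ × 200 = 20200000 N·mm.
Critical point at (x, y) = (60, 142.5) from centroid. f_tx = M·y/J = 487 N/mm; f_ty = M·x/J = 205.1 N/mm.
Resultant f_max = √[f_tx² + (f_v + f_ty)²] = √[487² + (177.2 + 205.1)²] = 619.1 N/mm.
Capacity per unit length: r_n/Ω = (1/2.0) × 0.6 × 490 × (0.707 × 14) = 1455 N/mm.
619.1 ≤ 1455 → adequate.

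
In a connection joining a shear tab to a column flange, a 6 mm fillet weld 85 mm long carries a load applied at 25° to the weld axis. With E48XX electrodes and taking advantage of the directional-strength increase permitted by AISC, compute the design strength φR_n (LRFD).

E48XX → F_EXX = 480 MPa.
t_e = 0.707 × 6 = 4.242 mm; A_we = 4.242 × 85 = 360.6 mm².
Directional factor: 1.0 + 0.5 sin^1.5(25°) = 1.137.
F_nw = 0.6 × 480 × 1.137 = 327.6 MPa.
φR_n = 0.75 × 327.6 × 360.6 × 10⁻³ = 88.58 kN.

φR_n ≈ 88.6 kN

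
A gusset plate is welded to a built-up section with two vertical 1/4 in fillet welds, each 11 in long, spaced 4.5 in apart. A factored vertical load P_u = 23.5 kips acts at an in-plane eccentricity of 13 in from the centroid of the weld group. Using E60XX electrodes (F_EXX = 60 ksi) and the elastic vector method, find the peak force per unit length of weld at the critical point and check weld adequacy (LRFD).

Total weld length L_w = 22 in. Treat welds as unit-width lines.
Polar moment about centroid: J = 2[d³/12 + d(b/2)²] = 2[11³/12 + 11×2.25²] = 333.2 in³.
Direct shear f_v = P/L_w = 23.5 / 22 = 1.068 kip/in (vertical).
Torsion M = P·e = 23.5 × 13 = 305.5 kip·in.
Critical point at (x, y) = (2.25, 5.5) from centroid. f_tx = M·y/J = 5.043 kip/in; f_ty = M·x/J = 2.063 kip/in.
Resultant f_max = √[f_tx² + (f_v + f_ty)²] = √[5.043² + (1.068 + 2.063)²] = 5.936 kip/in.
Capacity per unit length: φr_n = 0.75 × 0.6 × 60 × (0.707 × 0.25) = 4.772 kip/in.
5.936 > 4.772 → NOT adequate.

f_max ≈ 5.94 kip/in; NOT adequate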